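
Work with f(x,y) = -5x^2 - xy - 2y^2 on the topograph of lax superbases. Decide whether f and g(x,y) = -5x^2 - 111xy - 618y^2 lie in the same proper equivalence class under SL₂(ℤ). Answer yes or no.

D₁ = -39, D₂ = -39
f is negative-definite; reduce −f:
−f: flip: (5,1,2)→(2,-1,5)
−f: reduced (well bottom): (2,-1,5) with a≤c, −a<b≤a
flip sign back: reduced form of f is (-2,1,-5)
g is negative-definite; reduce −g:
−g: translate: b→1 (≡111 mod 10), so (5,111,618)→(5,1,2)
−g: flip: (5,1,2)→(2,-1,5)
−g: reduced (well bottom): (2,-1,5) with a≤c, −a<b≤a
flip sign back: reduced form of g is (-2,1,-5)
reduced forms (-2, 1, -5) vs (-2, 1, -5) ⇒ equivalent

yes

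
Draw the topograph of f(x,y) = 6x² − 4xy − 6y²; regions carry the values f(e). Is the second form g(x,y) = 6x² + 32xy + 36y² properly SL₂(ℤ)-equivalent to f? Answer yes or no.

D₁ = 160, D₂ = 160
river cycle of f (length 6): (-6, 4, 6), (6, 8, -4), (-4, 8, 6), (6, 4, -6), (-6, 8, 4), (4, 8, -6)
river cycle of g (length 6): (6, 8, -4), (-4, 8, 6), (6, 4, -6), (-6, 8, 4), (4, 8, -6), (-6, 4, 6)
cycles coincide ⇒ equivalent

yes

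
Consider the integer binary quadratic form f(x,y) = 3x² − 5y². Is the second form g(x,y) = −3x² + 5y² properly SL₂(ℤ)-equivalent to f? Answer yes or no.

D₁ = 60, D₂ = 60
river cycle of f (length 2): (3, 6, -2), (-2, 6, 3)
river cycle of g (length 2): (-3, 6, 2), (2, 6, -3)
cycles differ ⇒ inequivalent

no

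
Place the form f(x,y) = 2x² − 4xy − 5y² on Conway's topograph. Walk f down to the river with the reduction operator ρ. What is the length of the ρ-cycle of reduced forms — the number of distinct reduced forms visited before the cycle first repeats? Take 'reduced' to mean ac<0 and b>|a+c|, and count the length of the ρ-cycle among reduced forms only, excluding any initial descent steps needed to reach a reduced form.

D = 56, ⌊√D⌋ = 7
descent: ρ → (-5,4,2)  [lands on river]
river: ρ → (2,4,-5)
river: ρ → (-5,6,1)
river: ρ → (1,6,-5)
ρ-cycle length = 4 (tail of 1 descent step not counted)

4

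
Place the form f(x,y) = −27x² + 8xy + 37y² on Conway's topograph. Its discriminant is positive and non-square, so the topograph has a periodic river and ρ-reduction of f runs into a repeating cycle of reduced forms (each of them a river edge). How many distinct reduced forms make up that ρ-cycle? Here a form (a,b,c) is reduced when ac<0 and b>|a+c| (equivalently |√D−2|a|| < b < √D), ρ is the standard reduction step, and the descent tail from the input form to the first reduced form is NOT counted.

D = 4060, ⌊√D⌋ = 63
descent: ρ → (37,-8,-27)
descent: ρ → (-27,62,2)  [lands on river]
river: ρ → (2,62,-27)
river: ρ → (-27,46,18)
river: ρ → (18,62,-3)
river: ρ → (-3,58,58)
river: ρ → (58,58,-3)
river: ρ → (-3,62,18)
river: ρ → (18,46,-27)
ρ-cycle length = 8 (tail of 2 descent steps not counted)

8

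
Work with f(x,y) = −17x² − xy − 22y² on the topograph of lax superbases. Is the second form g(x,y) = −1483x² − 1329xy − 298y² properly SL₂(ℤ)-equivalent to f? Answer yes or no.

D₁ = -1495, D₂ = -1495
f is negative-definite; reduce −f:
−f: reduced (well bottom): (17,1,22) with a≤c, −a<b≤a
flip sign back: reduced form of f is (-17,-1,-22)
g is negative-definite; reduce −g:
−g: flip: (1483,1329,298)→(298,-1329,1483)
−g: translate: b→-137 (≡-1329 mod 596), so (298,-1329,1483)→(298,-137,17)
−g: flip: (298,-137,17)→(17,137,298)
−g: translate: b→1 (≡137 mod 34), so (17,137,298)→(17,1,22)
−g: reduced (well bottom): (17,1,22) with a≤c, −a<b≤a
flip sign back: reduced form of g is (-17,-1,-22)
reduced forms (-17, -1, -22) vs (-17, -1, -22) ⇒ equivalent

yes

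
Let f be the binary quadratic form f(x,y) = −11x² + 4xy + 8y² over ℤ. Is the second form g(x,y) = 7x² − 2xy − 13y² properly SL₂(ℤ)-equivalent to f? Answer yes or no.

D₁ = 368, D₂ = 368
river cycle of f (length 8): (8, 12, -7), (-7, 16, 4), (4, 16, -7), (-7, 12, 8), (8, 4, -11), (-11, 18, 1), (1, 18, -11), (-11, 4, 8)
river cycle of g (length 8): (7, 12, -8), (-8, 4, 11), (11, 18, -1), (-1, 18, 11), (11, 4, -8), (-8, 12, 7), (7, 16, -4), (-4, 16, 7)
cycles differ ⇒ inequivalent

no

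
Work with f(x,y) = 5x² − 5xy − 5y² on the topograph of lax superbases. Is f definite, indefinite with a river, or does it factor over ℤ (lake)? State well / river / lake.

D = b²−4ac = (-5)² − 4·5·(-5) = 125
D > 0 non-square ⇒ indefinite ⇒ periodic river

river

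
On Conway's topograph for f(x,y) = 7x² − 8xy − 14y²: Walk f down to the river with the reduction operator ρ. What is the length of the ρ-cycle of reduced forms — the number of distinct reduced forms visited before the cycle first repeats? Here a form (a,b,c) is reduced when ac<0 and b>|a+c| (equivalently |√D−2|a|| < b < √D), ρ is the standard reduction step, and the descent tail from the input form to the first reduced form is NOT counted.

D = 456, ⌊√D⌋ = 21
descent: ρ → (-14,8,7)  [lands on river]
river: ρ → (7,20,-2)
river: ρ → (-2,20,7)
river: ρ → (7,8,-14)
river: ρ → (-14,20,1)
river: ρ → (1,20,-14)
ρ-cycle length = 6 (tail of 1 descent step not counted)

6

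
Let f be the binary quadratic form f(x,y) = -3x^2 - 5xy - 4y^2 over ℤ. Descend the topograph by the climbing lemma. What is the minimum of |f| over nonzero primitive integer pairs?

translate: b→-1 (≡5 mod 6), so (3,5,4)→(3,-1,2)
flip: (3,-1,2)→(2,1,3)
reduced (well bottom): (2,1,3) with a≤c, −a<b≤a
well minimum |f| = |-2| = 2 (negative-definite)

2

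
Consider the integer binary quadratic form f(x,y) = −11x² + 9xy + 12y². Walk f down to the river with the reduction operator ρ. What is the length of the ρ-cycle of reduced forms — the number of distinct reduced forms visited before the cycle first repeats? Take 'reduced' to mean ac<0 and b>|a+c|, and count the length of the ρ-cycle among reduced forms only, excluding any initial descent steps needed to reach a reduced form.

D = 609, ⌊√D⌋ = 24
river: ρ → (12,15,-8)
river: ρ → (-8,17,10)
river: ρ → (10,23,-2)
river: ρ → (-2,21,21)
river: ρ → (21,21,-2)
river: ρ → (-2,23,10)
river: ρ → (10,17,-8)
river: ρ → (-8,15,12)
river: ρ → (12,9,-11)
river: ρ → (-11,13,10)
river: ρ → (10,7,-14)
river: ρ → (-14,21,3)
river: ρ → (3,21,-14)
river: ρ → (-14,7,10)
river: ρ → (10,13,-11)
river: ρ → (-11,9,12)
ρ-cycle length = 16 (tail of 0 descent steps not counted)

16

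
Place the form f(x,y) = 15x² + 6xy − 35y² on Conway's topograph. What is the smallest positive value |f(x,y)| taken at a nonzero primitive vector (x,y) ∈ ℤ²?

descent: ρ → (-35,-6,15)
descent: ρ → (15,36,-14)  [lands on river]
river: ρ → (-14,20,31)
river: ρ → (31,42,-3)
river: ρ → (-3,42,31)
river: ρ → (31,20,-14)
river: ρ → (-14,36,15)
river: ρ → (15,24,-26)
river: ρ → (-26,28,13)
river: ρ → (13,24,-30)
river: ρ → (-30,36,7)
river: ρ → (7,34,-35)
river: ρ → (-35,36,6)
river: ρ → (6,36,-35)
river: ρ → (-35,34,7)
river: ρ → (7,36,-30)
river: ρ → (-30,24,13)
river: ρ → (13,28,-26)
river: ρ → (-26,24,15)
closes: descent 2, river 18
min |a| on river = 3

3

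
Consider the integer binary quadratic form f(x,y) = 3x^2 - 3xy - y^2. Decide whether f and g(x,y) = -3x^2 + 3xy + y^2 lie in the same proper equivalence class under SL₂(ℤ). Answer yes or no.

D₁ = 21, D₂ = 21
river cycle of f (length 2): (-1, 3, 3), (3, 3, -1)
river cycle of g (length 2): (1, 3, -3), (-3, 3, 1)
cycles differ ⇒ inequivalent

no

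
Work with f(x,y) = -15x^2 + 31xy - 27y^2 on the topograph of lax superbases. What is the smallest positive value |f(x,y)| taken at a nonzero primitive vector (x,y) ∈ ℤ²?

translate: b→-1 (≡-31 mod 30), so (15,-31,27)→(15,-1,11)
flip: (15,-1,11)→(11,1,15)
reduced (well bottom): (11,1,15) with a≤c, −a<b≤a
well minimum |f| = |-11| = 11 (negative-definite)

11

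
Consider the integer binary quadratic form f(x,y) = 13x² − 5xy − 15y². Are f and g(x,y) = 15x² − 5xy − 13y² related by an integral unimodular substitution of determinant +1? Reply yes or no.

D₁ = 805, D₂ = 805
river cycle of f (length 8): (-15, 5, 13), (13, 21, -7), (-7, 21, 13), (13, 5, -15), (-15, 25, 3), (3, 23, -23), (-23, 23, 3), (3, 25, -15)
river cycle of g (length 8): (-13, 5, 15), (15, 25, -3), (-3, 23, 23), (23, 23, -3), (-3, 25, 15), (15, 5, -13), (-13, 21, 7), (7, 21, -13)
cycles differ ⇒ inequivalent

no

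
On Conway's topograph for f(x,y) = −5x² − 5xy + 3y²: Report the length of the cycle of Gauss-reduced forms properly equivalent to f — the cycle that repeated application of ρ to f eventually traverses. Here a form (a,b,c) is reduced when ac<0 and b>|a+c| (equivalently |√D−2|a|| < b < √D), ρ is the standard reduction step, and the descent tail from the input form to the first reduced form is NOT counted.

D = 85, ⌊√D⌋ = 9
descent: ρ → (3,5,-5)  [lands on river]
river: ρ → (-5,5,3)
river: ρ → (3,7,-3)
river: ρ → (-3,5,5)
river: ρ → (5,5,-3)
river: ρ → (-3,7,3)
ρ-cycle length = 6 (tail of 1 descent step not counted)

6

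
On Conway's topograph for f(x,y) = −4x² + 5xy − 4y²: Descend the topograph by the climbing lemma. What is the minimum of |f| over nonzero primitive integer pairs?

translate: b→3 (≡-5 mod 8), so (4,-5,4)→(4,3,3)
flip: (4,3,3)→(3,-3,4)
translate: b→3 (≡-3 mod 6), so (3,-3,4)→(3,3,4)
reduced (well bottom): (3,3,4) with a≤c, −a<b≤a
well minimum |f| = |-3| = 3 (negative-definite)

3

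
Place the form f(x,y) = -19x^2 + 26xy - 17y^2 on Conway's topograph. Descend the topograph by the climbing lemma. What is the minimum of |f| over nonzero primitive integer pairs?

translate: b→12 (≡-26 mod 38), so (19,-26,17)→(19,12,10)
flip: (19,12,10)→(10,-12,19)
translate: b→8 (≡-12 mod 20), so (10,-12,19)→(10,8,17)
reduced (well bottom): (10,8,17) with a≤c, −a<b≤a
well minimum |f| = |-10| = 10 (negative-definite)

10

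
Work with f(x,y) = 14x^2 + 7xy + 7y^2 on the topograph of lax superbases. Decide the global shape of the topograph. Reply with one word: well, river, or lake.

D = b²−4ac = 7² − 4·14·7 = -343
D < 0 ⇒ definite ⇒ every region one sign ⇒ single well

well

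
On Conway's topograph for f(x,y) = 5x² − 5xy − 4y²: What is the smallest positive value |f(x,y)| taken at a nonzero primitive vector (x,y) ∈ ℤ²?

descent: ρ → (-4,5,5)  [lands on river]
river: ρ → (5,5,-4)
river: ρ → (-4,3,6)
river: ρ → (6,9,-1)
river: ρ → (-1,9,6)
river: ρ → (6,3,-4)
closes: descent 1, river 6
min |a| on river = 1

1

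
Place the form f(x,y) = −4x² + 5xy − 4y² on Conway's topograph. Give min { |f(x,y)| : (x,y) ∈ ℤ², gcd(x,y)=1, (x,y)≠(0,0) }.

translate: b→3 (≡-5 mod 8), so (4,-5,4)→(4,3,3)
flip: (4,3,3)→(3,-3,4)
translate: b→3 (≡-3 mod 6), so (3,-3,4)→(3,3,4)
reduced (well bottom): (3,3,4) with a≤c, −a<b≤a
well minimum |f| = |-3| = 3 (negative-definite)

3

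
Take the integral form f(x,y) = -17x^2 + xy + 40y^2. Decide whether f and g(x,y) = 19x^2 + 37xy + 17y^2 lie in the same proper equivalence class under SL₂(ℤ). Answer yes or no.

D₁ = 2721, D₂ = 77
discriminants differ ⇒ not SL₂(ℤ)-equivalent

no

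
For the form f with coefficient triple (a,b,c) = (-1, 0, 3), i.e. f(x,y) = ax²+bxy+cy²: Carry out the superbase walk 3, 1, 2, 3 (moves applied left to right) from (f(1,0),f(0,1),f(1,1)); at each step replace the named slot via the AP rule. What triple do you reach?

start (-1,3,2) = (f(1,0),f(0,1),f(1,1))
replace slot 3: 2·((-1)+3) − 2 = 2 → (-1,3,2)
replace slot 1: 2·(3+2) − (-1) = 11 → (11,3,2)
replace slot 2: 2·(11+2) − 3 = 23 → (11,23,2)
replace slot 3: 2·(11+23) − 2 = 66 → (11,23,66)

11,23,66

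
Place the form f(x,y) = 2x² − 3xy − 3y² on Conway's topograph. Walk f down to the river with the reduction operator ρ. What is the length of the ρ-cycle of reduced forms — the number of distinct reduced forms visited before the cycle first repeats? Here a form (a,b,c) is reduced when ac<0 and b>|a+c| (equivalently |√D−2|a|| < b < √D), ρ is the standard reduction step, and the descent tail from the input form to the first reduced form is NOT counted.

D = 33, ⌊√D⌋ = 5
descent: ρ → (-3,3,2)  [lands on river]
river: ρ → (2,5,-1)
river: ρ → (-1,5,2)
river: ρ → (2,3,-3)
ρ-cycle length = 4 (tail of 1 descent step not counted)

4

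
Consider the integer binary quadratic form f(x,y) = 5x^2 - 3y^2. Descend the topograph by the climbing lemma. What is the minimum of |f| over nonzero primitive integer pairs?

descent: ρ → (-3,6,2)  [lands on river]
river: ρ → (2,6,-3)
closes: descent 1, river 2
min |a| on river = 2

2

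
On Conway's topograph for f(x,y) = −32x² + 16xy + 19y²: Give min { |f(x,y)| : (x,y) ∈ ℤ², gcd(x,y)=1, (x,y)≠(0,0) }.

river: ρ → (19,22,-29)
river: ρ → (-29,36,12)
river: ρ → (12,36,-29)
river: ρ → (-29,22,19)
river: ρ → (19,16,-32)
river: ρ → (-32,48,3)
river: ρ → (3,48,-32)
river: ρ → (-32,16,19)
closes: descent 0, river 8
min |a| on river = 3

3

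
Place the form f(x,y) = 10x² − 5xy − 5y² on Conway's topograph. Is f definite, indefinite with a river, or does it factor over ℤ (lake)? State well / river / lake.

D = b²−4ac = (-5)² − 4·10·(-5) = 225
D = 15² is a perfect square ⇒ form factors over ℤ ⇒ lakes

lake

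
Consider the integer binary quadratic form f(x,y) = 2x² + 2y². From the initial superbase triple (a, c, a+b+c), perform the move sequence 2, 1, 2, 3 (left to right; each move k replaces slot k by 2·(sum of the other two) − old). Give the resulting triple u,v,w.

start (2,2,4) = (f(1,0),f(0,1),f(1,1))
replace slot 2: 2·(2+4) − 2 = 10 → (2,10,4)
replace slot 1: 2·(10+4) − 2 = 26 → (26,10,4)
replace slot 2: 2·(26+4) − 10 = 50 → (26,50,4)
replace slot 3: 2·(26+50) − 4 = 148 → (26,50,148)

26,50,148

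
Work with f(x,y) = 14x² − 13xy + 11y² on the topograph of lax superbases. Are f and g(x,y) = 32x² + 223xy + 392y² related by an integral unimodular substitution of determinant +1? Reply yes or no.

D₁ = -447, D₂ = -447
f: flip: (14,-13,11)→(11,13,14)
f: translate: b→-9 (≡13 mod 22), so (11,13,14)→(11,-9,12)
f: reduced (well bottom): (11,-9,12) with a≤c, −a<b≤a
g: translate: b→31 (≡223 mod 64), so (32,223,392)→(32,31,11)
g: flip: (32,31,11)→(11,-31,32)
g: translate: b→-9 (≡-31 mod 22), so (11,-31,32)→(11,-9,12)
g: reduced (well bottom): (11,-9,12) with a≤c, −a<b≤a
reduced forms (11, -9, 12) vs (11, -9, 12) ⇒ equivalent

yes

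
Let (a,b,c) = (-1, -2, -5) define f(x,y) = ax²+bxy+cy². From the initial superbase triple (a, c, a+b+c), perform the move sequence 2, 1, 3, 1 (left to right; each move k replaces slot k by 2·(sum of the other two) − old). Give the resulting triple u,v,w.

start (-1,-5,-8) = (f(1,0),f(0,1),f(1,1))
replace slot 2: 2·((-1)+(-8)) − (-5) = -13 → (-1,-13,-8)
replace slot 1: 2·((-13)+(-8)) − (-1) = -41 → (-41,-13,-8)
replace slot 3: 2·((-41)+(-13)) − (-8) = -100 → (-41,-13,-100)
replace slot 1: 2·((-13)+(-100)) − (-41) = -185 → (-185,-13,-100)

-185,-13,-100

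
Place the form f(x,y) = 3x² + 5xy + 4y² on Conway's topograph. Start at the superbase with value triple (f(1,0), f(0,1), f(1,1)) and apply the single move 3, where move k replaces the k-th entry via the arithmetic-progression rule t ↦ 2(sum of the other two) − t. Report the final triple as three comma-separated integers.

start (3,4,12) = (f(1,0),f(0,1),f(1,1))
replace slot 3: 2·(3+4) − 12 = 2 → (3,4,2)

3,4,2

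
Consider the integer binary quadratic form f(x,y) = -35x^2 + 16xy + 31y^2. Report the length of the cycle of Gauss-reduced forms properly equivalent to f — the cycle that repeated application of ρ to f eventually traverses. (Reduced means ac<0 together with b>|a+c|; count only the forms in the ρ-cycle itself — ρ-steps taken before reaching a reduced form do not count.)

D = 4596, ⌊√D⌋ = 67
river: ρ → (31,46,-20)
river: ρ → (-20,34,43)
river: ρ → (43,52,-11)
river: ρ → (-11,58,28)
river: ρ → (28,54,-15)
river: ρ → (-15,66,4)
river: ρ → (4,62,-47)
river: ρ → (-47,32,19)
river: ρ → (19,44,-35)
river: ρ → (-35,26,28)
river: ρ → (28,30,-33)
river: ρ → (-33,36,25)
river: ρ → (25,64,-5)
river: ρ → (-5,66,12)
river: ρ → (12,54,-35)
river: ρ → (-35,16,31)
ρ-cycle length = 16 (tail of 0 descent steps not counted)

16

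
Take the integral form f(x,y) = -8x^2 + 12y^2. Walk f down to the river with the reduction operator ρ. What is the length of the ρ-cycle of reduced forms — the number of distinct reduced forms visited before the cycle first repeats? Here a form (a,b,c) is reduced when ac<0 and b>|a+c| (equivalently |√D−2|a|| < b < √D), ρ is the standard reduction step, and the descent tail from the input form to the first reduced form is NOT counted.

D = 384, ⌊√D⌋ = 19
descent: ρ → (12,0,-8)
descent: ρ → (-8,16,4)  [lands on river]
river: ρ → (4,16,-8)
ρ-cycle length = 2 (tail of 2 descent steps not counted)

2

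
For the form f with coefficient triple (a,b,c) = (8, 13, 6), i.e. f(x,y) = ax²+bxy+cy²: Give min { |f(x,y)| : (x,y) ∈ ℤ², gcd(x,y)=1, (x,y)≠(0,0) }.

translate: b→-3 (≡13 mod 16), so (8,13,6)→(8,-3,1)
flip: (8,-3,1)→(1,3,8)
translate: b→1 (≡3 mod 2), so (1,3,8)→(1,1,6)
reduced (well bottom): (1,1,6) with a≤c, −a<b≤a
well minimum = a = 1

1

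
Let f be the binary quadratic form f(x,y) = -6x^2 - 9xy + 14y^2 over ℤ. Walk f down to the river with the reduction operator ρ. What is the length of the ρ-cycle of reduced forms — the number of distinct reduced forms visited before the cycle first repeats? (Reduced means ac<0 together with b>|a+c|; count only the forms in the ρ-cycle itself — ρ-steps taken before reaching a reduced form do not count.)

D = 417, ⌊√D⌋ = 20
descent: ρ → (14,9,-6)  [lands on river]
river: ρ → (-6,15,8)
river: ρ → (8,17,-4)
river: ρ → (-4,15,12)
river: ρ → (12,9,-7)
river: ρ → (-7,19,2)
river: ρ → (2,17,-16)
river: ρ → (-16,15,3)
river: ρ → (3,15,-16)
river: ρ → (-16,17,2)
river: ρ → (2,19,-7)
river: ρ → (-7,9,12)
river: ρ → (12,15,-4)
river: ρ → (-4,17,8)
river: ρ → (8,15,-6)
river: ρ → (-6,9,14)
river: ρ → (14,19,-1)
river: ρ → (-1,19,14)
ρ-cycle length = 18 (tail of 1 descent step not counted)

18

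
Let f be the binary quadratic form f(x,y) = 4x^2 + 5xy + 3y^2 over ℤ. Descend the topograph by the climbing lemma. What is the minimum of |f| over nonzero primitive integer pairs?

translate: b→-3 (≡5 mod 8), so (4,5,3)→(4,-3,2)
flip: (4,-3,2)→(2,3,4)
translate: b→-1 (≡3 mod 4), so (2,3,4)→(2,-1,3)
reduced (well bottom): (2,-1,3) with a≤c, −a<b≤a
well minimum = a = 2

2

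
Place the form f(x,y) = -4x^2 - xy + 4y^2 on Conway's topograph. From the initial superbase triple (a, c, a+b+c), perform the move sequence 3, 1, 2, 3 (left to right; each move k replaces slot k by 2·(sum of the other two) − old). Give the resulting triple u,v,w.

start (-4,4,-1) = (f(1,0),f(0,1),f(1,1))
replace slot 3: 2·((-4)+4) − (-1) = 1 → (-4,4,1)
replace slot 1: 2·(4+1) − (-4) = 14 → (14,4,1)
replace slot 2: 2·(14+1) − 4 = 26 → (14,26,1)
replace slot 3: 2·(14+26) − 1 = 79 → (14,26,79)

14,26,79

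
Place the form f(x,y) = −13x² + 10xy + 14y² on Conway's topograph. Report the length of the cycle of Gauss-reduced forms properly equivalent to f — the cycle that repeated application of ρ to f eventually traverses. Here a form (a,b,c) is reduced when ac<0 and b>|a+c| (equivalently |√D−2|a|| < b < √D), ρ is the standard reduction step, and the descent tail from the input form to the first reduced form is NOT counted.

D = 828, ⌊√D⌋ = 28
river: ρ → (14,18,-9)
river: ρ → (-9,18,14)
river: ρ → (14,10,-13)
river: ρ → (-13,16,11)
river: ρ → (11,28,-1)
river: ρ → (-1,28,11)
river: ρ → (11,16,-13)
river: ρ → (-13,10,14)
ρ-cycle length = 8 (tail of 0 descent steps not counted)

8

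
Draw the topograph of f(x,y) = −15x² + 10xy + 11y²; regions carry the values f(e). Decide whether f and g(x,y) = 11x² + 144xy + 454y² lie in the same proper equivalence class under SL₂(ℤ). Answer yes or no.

D₁ = 760, D₂ = 760
river cycle of f (length 14): (11, 12, -14), (-14, 16, 9), (9, 20, -10), (-10, 20, 9), (9, 16, -14), (-14, 12, 11), (11, 10, -15), (-15, 20, 6), (6, 16, -21), (-21, 26, 1), … (4 more)
river cycle of g (length 14): (11, 12, -14), (-14, 16, 9), (9, 20, -10), (-10, 20, 9), (9, 16, -14), (-14, 12, 11), (11, 10, -15), (-15, 20, 6), (6, 16, -21), (-21, 26, 1), … (4 more)
cycles coincide ⇒ equivalent

yes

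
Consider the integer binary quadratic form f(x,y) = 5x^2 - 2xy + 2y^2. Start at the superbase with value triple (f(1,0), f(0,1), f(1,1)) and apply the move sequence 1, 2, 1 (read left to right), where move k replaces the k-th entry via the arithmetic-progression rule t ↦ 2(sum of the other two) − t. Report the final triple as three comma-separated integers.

start (5,2,5) = (f(1,0),f(0,1),f(1,1))
replace slot 1: 2·(2+5) − 5 = 9 → (9,2,5)
replace slot 2: 2·(9+5) − 2 = 26 → (9,26,5)
replace slot 1: 2·(26+5) − 9 = 53 → (53,26,5)

53,26,5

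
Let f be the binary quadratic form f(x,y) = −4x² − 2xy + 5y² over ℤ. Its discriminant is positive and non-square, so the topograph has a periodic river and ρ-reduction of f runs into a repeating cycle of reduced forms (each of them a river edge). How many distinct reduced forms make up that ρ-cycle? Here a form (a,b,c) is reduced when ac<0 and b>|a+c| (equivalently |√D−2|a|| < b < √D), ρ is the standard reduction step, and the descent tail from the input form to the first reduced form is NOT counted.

D = 84, ⌊√D⌋ = 9
descent: ρ → (5,2,-4)  [lands on river]
river: ρ → (-4,6,3)
river: ρ → (3,6,-4)
river: ρ → (-4,2,5)
river: ρ → (5,8,-1)
river: ρ → (-1,8,5)
ρ-cycle length = 6 (tail of 1 descent step not counted)

6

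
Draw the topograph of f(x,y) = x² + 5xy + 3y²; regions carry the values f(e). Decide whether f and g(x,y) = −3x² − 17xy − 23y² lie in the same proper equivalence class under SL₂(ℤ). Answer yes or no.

D₁ = 13, D₂ = 13
river cycle of f (length 2): (-1, 3, 1), (1, 3, -1)
river cycle of g (length 2): (1, 3, -1), (-1, 3, 1)
cycles coincide ⇒ equivalent

yes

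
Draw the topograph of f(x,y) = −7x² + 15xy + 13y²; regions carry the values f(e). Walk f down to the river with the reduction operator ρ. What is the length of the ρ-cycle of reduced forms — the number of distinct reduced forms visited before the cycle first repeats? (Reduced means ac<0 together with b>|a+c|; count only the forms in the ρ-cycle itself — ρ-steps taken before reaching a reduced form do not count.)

D = 589, ⌊√D⌋ = 24
river: ρ → (13,11,-9)
river: ρ → (-9,7,15)
river: ρ → (15,23,-1)
river: ρ → (-1,23,15)
river: ρ → (15,7,-9)
river: ρ → (-9,11,13)
river: ρ → (13,15,-7)
river: ρ → (-7,13,15)
river: ρ → (15,17,-5)
river: ρ → (-5,23,3)
river: ρ → (3,19,-19)
river: ρ → (-19,19,3)
river: ρ → (3,23,-5)
river: ρ → (-5,17,15)
river: ρ → (15,13,-7)
river: ρ → (-7,15,13)
ρ-cycle length = 16 (tail of 0 descent steps not counted)

16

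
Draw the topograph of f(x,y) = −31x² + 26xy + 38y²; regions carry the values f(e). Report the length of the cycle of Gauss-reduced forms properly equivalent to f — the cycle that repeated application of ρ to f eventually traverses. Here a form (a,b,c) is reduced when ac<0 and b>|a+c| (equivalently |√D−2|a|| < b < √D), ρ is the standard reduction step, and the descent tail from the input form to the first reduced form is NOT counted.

D = 5388, ⌊√D⌋ = 73
river: ρ → (38,50,-19)
river: ρ → (-19,64,17)
river: ρ → (17,72,-3)
river: ρ → (-3,72,17)
river: ρ → (17,64,-19)
river: ρ → (-19,50,38)
river: ρ → (38,26,-31)
river: ρ → (-31,36,33)
river: ρ → (33,30,-34)
river: ρ → (-34,38,29)
river: ρ → (29,20,-43)
river: ρ → (-43,66,6)
river: ρ → (6,66,-43)
river: ρ → (-43,20,29)
river: ρ → (29,38,-34)
river: ρ → (-34,30,33)
river: ρ → (33,36,-31)
river: ρ → (-31,26,38)
ρ-cycle length = 18 (tail of 0 descent steps not counted)

18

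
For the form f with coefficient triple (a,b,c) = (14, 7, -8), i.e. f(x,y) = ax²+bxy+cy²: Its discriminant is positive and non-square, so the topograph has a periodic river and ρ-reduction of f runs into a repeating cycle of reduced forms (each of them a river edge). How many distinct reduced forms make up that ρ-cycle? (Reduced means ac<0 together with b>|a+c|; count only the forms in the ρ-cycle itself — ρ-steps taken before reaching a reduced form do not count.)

D = 497, ⌊√D⌋ = 22
river: ρ → (-8,9,13)
river: ρ → (13,17,-4)
river: ρ → (-4,15,17)
river: ρ → (17,19,-2)
river: ρ → (-2,21,7)
river: ρ → (7,21,-2)
river: ρ → (-2,19,17)
river: ρ → (17,15,-4)
river: ρ → (-4,17,13)
river: ρ → (13,9,-8)
river: ρ → (-8,7,14)
river: ρ → (14,21,-1)
river: ρ → (-1,21,14)
river: ρ → (14,7,-8)
ρ-cycle length = 14 (tail of 0 descent steps not counted)

14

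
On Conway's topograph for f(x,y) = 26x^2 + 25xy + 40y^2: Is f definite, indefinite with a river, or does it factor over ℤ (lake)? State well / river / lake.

D = b²−4ac = 25² − 4·26·40 = -3535
D < 0 ⇒ definite ⇒ every region one sign ⇒ single well

well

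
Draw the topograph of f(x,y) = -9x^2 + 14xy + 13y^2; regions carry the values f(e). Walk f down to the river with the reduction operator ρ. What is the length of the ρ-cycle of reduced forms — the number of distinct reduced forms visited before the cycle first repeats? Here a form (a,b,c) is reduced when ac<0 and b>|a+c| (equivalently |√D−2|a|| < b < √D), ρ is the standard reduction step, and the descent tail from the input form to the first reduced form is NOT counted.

D = 664, ⌊√D⌋ = 25
river: ρ → (13,12,-10)
river: ρ → (-10,8,15)
river: ρ → (15,22,-3)
river: ρ → (-3,20,22)
river: ρ → (22,24,-1)
river: ρ → (-1,24,22)
river: ρ → (22,20,-3)
river: ρ → (-3,22,15)
river: ρ → (15,8,-10)
river: ρ → (-10,12,13)
river: ρ → (13,14,-9)
river: ρ → (-9,22,5)
river: ρ → (5,18,-17)
river: ρ → (-17,16,6)
river: ρ → (6,20,-11)
river: ρ → (-11,24,2)
river: ρ → (2,24,-11)
river: ρ → (-11,20,6)
river: ρ → (6,16,-17)
river: ρ → (-17,18,5)
river: ρ → (5,22,-9)
river: ρ → (-9,14,13)
ρ-cycle length = 22 (tail of 0 descent steps not counted)

22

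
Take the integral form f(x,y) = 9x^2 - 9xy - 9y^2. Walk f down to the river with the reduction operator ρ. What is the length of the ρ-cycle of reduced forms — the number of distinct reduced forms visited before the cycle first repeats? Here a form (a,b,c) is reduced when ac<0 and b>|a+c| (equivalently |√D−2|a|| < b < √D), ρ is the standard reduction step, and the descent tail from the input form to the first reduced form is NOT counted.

D = 405, ⌊√D⌋ = 20
descent: ρ → (-9,9,9)  [lands on river]
river: ρ → (9,9,-9)
ρ-cycle length = 2 (tail of 1 descent step not counted)

2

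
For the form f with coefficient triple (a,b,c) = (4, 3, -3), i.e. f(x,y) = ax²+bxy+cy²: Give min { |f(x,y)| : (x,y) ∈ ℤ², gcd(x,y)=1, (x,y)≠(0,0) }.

river: ρ → (-3,3,4)
river: ρ → (4,5,-2)
river: ρ → (-2,7,1)
river: ρ → (1,7,-2)
river: ρ → (-2,5,4)
river: ρ → (4,3,-3)
closes: descent 0, river 6
min |a| on river = 1

1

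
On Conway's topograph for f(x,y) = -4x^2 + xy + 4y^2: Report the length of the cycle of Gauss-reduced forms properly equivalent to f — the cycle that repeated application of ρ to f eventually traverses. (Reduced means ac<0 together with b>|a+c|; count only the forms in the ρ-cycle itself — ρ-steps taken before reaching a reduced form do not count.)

D = 65, ⌊√D⌋ = 8
river: ρ → (4,7,-1)
river: ρ → (-1,7,4)
river: ρ → (4,1,-4)
river: ρ → (-4,7,1)
river: ρ → (1,7,-4)
river: ρ → (-4,1,4)
ρ-cycle length = 6 (tail of 0 descent steps not counted)

6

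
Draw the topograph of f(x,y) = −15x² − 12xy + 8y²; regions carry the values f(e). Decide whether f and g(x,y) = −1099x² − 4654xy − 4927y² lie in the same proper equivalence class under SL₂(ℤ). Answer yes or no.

D₁ = 624, D₂ = 624
river cycle of f (length 4): (8, 12, -15), (-15, 18, 5), (5, 22, -7), (-7, 20, 8)
river cycle of g (length 4): (-15, 18, 5), (5, 22, -7), (-7, 20, 8), (8, 12, -15)
cycles coincide ⇒ equivalent

yes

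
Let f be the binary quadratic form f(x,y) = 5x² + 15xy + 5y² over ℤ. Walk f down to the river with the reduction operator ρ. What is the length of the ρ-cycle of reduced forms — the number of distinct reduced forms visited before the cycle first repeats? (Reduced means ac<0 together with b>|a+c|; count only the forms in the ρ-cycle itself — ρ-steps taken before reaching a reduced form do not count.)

D = 125, ⌊√D⌋ = 11
descent: ρ → (5,5,-5)  [lands on river]
river: ρ → (-5,5,5)
ρ-cycle length = 2 (tail of 1 descent step not counted)

2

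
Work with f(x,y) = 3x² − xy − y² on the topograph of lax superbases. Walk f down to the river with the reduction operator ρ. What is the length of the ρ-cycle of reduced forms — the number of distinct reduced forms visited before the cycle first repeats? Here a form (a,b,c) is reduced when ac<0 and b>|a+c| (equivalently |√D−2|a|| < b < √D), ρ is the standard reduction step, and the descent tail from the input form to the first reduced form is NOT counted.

D = 13, ⌊√D⌋ = 3
descent: ρ → (-1,3,1)  [lands on river]
river: ρ → (1,3,-1)
ρ-cycle length = 2 (tail of 1 descent step not counted)

2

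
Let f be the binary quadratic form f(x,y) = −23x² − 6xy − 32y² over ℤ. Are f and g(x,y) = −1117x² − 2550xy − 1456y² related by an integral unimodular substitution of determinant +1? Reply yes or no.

D₁ = -2908, D₂ = -2908
f is negative-definite; reduce −f:
−f: reduced (well bottom): (23,6,32) with a≤c, −a<b≤a
flip sign back: reduced form of f is (-23,-6,-32)
g is negative-definite; reduce −g:
−g: translate: b→316 (≡2550 mod 2234), so (1117,2550,1456)→(1117,316,23)
−g: flip: (1117,316,23)→(23,-316,1117)
−g: translate: b→6 (≡-316 mod 46), so (23,-316,1117)→(23,6,32)
−g: reduced (well bottom): (23,6,32) with a≤c, −a<b≤a
flip sign back: reduced form of g is (-23,-6,-32)
reduced forms (-23, -6, -32) vs (-23, -6, -32) ⇒ equivalent

yes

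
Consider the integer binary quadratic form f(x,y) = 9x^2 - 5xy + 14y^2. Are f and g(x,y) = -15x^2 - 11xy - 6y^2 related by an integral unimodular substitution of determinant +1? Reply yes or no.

D₁ = -479, D₂ = -239
discriminants differ ⇒ not SL₂(ℤ)-equivalent

no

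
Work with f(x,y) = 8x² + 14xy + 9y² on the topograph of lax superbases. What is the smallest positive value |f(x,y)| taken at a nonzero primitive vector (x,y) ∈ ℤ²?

translate: b→-2 (≡14 mod 16), so (8,14,9)→(8,-2,3)
flip: (8,-2,3)→(3,2,8)
reduced (well bottom): (3,2,8) with a≤c, −a<b≤a
well minimum = a = 3

3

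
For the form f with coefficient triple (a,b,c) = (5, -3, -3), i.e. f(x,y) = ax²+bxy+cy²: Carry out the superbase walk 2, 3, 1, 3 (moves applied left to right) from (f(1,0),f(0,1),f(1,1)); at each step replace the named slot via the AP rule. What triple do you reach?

start (5,-3,-1) = (f(1,0),f(0,1),f(1,1))
replace slot 2: 2·(5+(-1)) − (-3) = 11 → (5,11,-1)
replace slot 3: 2·(5+11) − (-1) = 33 → (5,11,33)
replace slot 1: 2·(11+33) − 5 = 83 → (83,11,33)
replace slot 3: 2·(83+11) − 33 = 155 → (83,11,155)

83,11,155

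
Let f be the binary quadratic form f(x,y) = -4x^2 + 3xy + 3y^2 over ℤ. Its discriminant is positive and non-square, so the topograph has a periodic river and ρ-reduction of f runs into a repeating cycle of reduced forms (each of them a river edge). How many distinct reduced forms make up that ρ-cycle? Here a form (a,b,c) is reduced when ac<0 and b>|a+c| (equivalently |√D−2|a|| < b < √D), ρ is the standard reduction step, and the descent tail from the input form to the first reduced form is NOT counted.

D = 57, ⌊√D⌋ = 7
river: ρ → (3,3,-4)
river: ρ → (-4,5,2)
river: ρ → (2,7,-1)
river: ρ → (-1,7,2)
river: ρ → (2,5,-4)
river: ρ → (-4,3,3)
ρ-cycle length = 6 (tail of 0 descent steps not counted)

6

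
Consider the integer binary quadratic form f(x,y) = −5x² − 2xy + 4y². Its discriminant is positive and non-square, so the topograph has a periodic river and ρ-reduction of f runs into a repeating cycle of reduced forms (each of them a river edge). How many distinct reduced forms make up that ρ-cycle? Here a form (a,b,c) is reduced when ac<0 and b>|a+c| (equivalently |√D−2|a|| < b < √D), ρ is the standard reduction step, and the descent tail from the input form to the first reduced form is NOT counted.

D = 84, ⌊√D⌋ = 9
descent: ρ → (4,2,-5)  [lands on river]
river: ρ → (-5,8,1)
river: ρ → (1,8,-5)
river: ρ → (-5,2,4)
river: ρ → (4,6,-3)
river: ρ → (-3,6,4)
ρ-cycle length = 6 (tail of 1 descent step not counted)

6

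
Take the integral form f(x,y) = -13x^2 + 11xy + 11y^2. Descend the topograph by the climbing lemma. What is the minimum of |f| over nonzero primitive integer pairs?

river: ρ → (11,11,-13)
river: ρ → (-13,15,9)
river: ρ → (9,21,-7)
river: ρ → (-7,21,9)
river: ρ → (9,15,-13)
river: ρ → (-13,11,11)
closes: descent 0, river 6
min |a| on river = 7

7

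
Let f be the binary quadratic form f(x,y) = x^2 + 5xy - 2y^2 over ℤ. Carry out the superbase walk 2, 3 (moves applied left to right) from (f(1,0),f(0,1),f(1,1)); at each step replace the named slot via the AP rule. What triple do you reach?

start (1,-2,4) = (f(1,0),f(0,1),f(1,1))
replace slot 2: 2·(1+4) − (-2) = 12 → (1,12,4)
replace slot 3: 2·(1+12) − 4 = 22 → (1,12,22)

1,12,22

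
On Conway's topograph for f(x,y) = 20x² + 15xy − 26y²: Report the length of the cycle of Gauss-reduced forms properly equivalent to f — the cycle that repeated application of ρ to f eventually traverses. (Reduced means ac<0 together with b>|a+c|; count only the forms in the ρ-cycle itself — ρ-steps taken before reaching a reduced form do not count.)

D = 2305, ⌊√D⌋ = 48
river: ρ → (-26,37,9)
river: ρ → (9,35,-30)
river: ρ → (-30,25,14)
river: ρ → (14,31,-24)
river: ρ → (-24,17,21)
river: ρ → (21,25,-20)
river: ρ → (-20,15,26)
river: ρ → (26,37,-9)
river: ρ → (-9,35,30)
river: ρ → (30,25,-14)
river: ρ → (-14,31,24)
river: ρ → (24,17,-21)
river: ρ → (-21,25,20)
river: ρ → (20,15,-26)
ρ-cycle length = 14 (tail of 0 descent steps not counted)

14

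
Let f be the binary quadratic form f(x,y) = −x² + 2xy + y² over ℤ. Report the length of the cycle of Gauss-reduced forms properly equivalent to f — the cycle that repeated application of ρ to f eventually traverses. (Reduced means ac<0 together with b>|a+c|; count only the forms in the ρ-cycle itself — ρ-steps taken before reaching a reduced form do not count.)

D = 8, ⌊√D⌋ = 2
river: ρ → (1,2,-1)
river: ρ → (-1,2,1)
ρ-cycle length = 2 (tail of 0 descent steps not counted)

2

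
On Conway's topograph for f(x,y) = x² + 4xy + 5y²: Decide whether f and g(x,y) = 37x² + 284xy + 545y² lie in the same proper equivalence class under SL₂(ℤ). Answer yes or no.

D₁ = -4, D₂ = -4
f: translate: b→0 (≡4 mod 2), so (1,4,5)→(1,0,1)
f: reduced (well bottom): (1,0,1) with a≤c, −a<b≤a
g: translate: b→-12 (≡284 mod 74), so (37,284,545)→(37,-12,1)
g: flip: (37,-12,1)→(1,12,37)
g: translate: b→0 (≡12 mod 2), so (1,12,37)→(1,0,1)
g: reduced (well bottom): (1,0,1) with a≤c, −a<b≤a
reduced forms (1, 0, 1) vs (1, 0, 1) ⇒ equivalent

yes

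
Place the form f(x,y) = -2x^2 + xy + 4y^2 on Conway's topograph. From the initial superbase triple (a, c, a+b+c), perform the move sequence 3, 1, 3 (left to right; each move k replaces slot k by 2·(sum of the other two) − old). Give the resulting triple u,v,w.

start (-2,4,3) = (f(1,0),f(0,1),f(1,1))
replace slot 3: 2·((-2)+4) − 3 = 1 → (-2,4,1)
replace slot 1: 2·(4+1) − (-2) = 12 → (12,4,1)
replace slot 3: 2·(12+4) − 1 = 31 → (12,4,31)

12,4,31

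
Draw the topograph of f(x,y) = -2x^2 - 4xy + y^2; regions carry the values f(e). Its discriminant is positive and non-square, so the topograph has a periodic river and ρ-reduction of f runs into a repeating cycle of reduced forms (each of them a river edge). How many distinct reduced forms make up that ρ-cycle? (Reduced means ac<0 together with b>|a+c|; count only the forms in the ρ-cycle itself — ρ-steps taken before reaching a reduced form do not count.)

D = 24, ⌊√D⌋ = 4
descent: ρ → (1,4,-2)  [lands on river]
river: ρ → (-2,4,1)
ρ-cycle length = 2 (tail of 1 descent step not counted)

2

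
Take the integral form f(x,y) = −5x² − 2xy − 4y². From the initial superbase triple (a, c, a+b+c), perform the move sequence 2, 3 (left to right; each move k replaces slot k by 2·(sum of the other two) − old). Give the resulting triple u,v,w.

start (-5,-4,-11) = (f(1,0),f(0,1),f(1,1))
replace slot 2: 2·((-5)+(-11)) − (-4) = -28 → (-5,-28,-11)
replace slot 3: 2·((-5)+(-28)) − (-11) = -55 → (-5,-28,-55)

-5,-28,-55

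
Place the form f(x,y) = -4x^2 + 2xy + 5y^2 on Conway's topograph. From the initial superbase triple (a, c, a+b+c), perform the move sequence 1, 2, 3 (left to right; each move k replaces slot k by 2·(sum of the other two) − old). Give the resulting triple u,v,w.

start (-4,5,3) = (f(1,0),f(0,1),f(1,1))
replace slot 1: 2·(5+3) − (-4) = 20 → (20,5,3)
replace slot 2: 2·(20+3) − 5 = 41 → (20,41,3)
replace slot 3: 2·(20+41) − 3 = 119 → (20,41,119)

20,41,119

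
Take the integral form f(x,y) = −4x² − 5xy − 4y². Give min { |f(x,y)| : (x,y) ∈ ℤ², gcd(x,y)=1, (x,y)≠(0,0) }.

translate: b→-3 (≡5 mod 8), so (4,5,4)→(4,-3,3)
flip: (4,-3,3)→(3,3,4)
reduced (well bottom): (3,3,4) with a≤c, −a<b≤a
well minimum |f| = |-3| = 3 (negative-definite)

3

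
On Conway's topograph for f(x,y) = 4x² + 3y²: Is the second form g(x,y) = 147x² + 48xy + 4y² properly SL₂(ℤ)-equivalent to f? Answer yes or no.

D₁ = -48, D₂ = -48
f: flip: (4,0,3)→(3,0,4)
f: reduced (well bottom): (3,0,4) with a≤c, −a<b≤a
g: flip: (147,48,4)→(4,-48,147)
g: translate: b→0 (≡-48 mod 8), so (4,-48,147)→(4,0,3)
g: flip: (4,0,3)→(3,0,4)
g: reduced (well bottom): (3,0,4) with a≤c, −a<b≤a
reduced forms (3, 0, 4) vs (3, 0, 4) ⇒ equivalent

yes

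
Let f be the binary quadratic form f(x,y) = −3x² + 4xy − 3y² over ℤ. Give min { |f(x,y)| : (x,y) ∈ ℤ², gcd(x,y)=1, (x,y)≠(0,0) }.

translate: b→2 (≡-4 mod 6), so (3,-4,3)→(3,2,2)
flip: (3,2,2)→(2,-2,3)
translate: b→2 (≡-2 mod 4), so (2,-2,3)→(2,2,3)
reduced (well bottom): (2,2,3) with a≤c, −a<b≤a
well minimum |f| = |-2| = 2 (negative-definite)

2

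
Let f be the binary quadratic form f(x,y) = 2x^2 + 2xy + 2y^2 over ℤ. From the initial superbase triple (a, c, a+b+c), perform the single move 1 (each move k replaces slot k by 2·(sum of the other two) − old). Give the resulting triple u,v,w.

start (2,2,6) = (f(1,0),f(0,1),f(1,1))
replace slot 1: 2·(2+6) − 2 = 14 → (14,2,6)

14,2,6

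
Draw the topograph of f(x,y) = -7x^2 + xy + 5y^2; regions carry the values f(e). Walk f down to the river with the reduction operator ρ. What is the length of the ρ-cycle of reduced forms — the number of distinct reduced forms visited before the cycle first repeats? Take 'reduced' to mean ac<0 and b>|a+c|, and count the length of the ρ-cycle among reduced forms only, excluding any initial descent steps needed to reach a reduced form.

D = 141, ⌊√D⌋ = 11
descent: ρ → (5,9,-3)  [lands on river]
river: ρ → (-3,9,5)
river: ρ → (5,11,-1)
river: ρ → (-1,11,5)
ρ-cycle length = 4 (tail of 1 descent step not counted)

4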